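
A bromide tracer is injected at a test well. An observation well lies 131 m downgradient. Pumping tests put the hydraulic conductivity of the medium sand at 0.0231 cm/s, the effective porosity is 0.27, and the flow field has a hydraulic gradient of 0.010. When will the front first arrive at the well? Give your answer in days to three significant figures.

177 days

K = 0.0231 cm/s × 864 = 19.96 m/d
Specific discharge q = 19.96 × 0.010 = 0.1996 m/d
Average linear velocity = 0.1996 / 0.27 = 0.7392 m/d
t = L / v = 131 / 0.7392 = 177.2 d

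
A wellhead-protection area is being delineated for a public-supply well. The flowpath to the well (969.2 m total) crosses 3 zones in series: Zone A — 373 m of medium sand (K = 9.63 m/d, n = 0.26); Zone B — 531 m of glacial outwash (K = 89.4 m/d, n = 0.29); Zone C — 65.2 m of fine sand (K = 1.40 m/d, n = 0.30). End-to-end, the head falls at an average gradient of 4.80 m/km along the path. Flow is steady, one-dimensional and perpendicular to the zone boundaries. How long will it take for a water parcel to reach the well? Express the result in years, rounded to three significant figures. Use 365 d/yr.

Continuity: the same q passes through each zone, so ΔH = q·Σ(L_j/K_j) — the zones act as resistances in series.
Σ(L/K) = 373/9.63 + 531/89.4 + 65.2/1.40 = 38.73 + 5.940 + 46.57 = 91.24 d
K_eq = L_total / Σ(L/K) = 969.2 / 91.24 = 10.62 m/d
q = K_eq · i = 10.62 × 0.0048 = 0.05099 m/d (same in every zone)
Zone A: v = q/n = 0.05099/0.26 = 0.1961 m/d → t_A = 373/0.1961 = 1902 d
Zone B: v = q/n = 0.05099/0.29 = 0.1758 m/d → t_B = 531/0.1758 = 3020 d
Zone C: v = q/n = 0.05099/0.30 = 0.1700 m/d → t_C = 65.2/0.1700 = 383.6 d
Total t = 1902 + 3020 + 383.6 = 5306 d
   = 5306 / 365 = 14.5 yr

14.5 years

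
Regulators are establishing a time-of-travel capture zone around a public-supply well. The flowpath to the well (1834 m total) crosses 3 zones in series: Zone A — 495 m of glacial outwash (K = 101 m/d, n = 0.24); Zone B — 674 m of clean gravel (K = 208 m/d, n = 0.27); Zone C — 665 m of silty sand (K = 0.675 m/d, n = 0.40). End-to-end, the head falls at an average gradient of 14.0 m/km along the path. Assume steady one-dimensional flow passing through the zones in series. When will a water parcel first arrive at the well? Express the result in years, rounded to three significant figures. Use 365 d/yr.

60.1 years

Continuity: the same q passes through each zone, so ΔH = q·Σ(L_j/K_j) — the zones act as resistances in series.
Σ(L/K) = 495/101 + 674/208 + 665/0.675 = 4.901 + 3.240 + 985.2 = 993.3 d
K_eq = L_total / Σ(L/K) = 1834 / 993.3 = 1.846 m/d
q = K_eq · i = 1.846 × 0.014 = 0.02585 m/d (same in every zone)
Zone A: v = q/n = 0.02585/0.24 = 0.1077 m/d → t_A = 495/0.1077 = 4596 d
Zone B: v = q/n = 0.02585/0.27 = 0.09574 m/d → t_B = 674/0.09574 = 7040 d
Zone C: v = q/n = 0.02585/0.40 = 0.06462 m/d → t_C = 665/0.06462 = 10290 d
Total t = 4596 + 7040 + 10290 = 21930 d
   = 21930 / 365 = 60.1 yr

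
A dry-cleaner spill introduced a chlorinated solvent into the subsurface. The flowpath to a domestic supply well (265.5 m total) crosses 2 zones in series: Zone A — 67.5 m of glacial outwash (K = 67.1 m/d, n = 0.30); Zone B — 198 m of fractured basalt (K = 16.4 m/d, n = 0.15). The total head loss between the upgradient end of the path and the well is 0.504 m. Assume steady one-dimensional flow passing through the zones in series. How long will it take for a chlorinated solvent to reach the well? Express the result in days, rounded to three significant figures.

1300 days

Steady 1-D flow in series ⇒ the Darcy flux q is identical in every zone and the zone head losses add (resistances L/K in series).
Σ(L/K) = 67.5/67.1 + 198/16.4 = 1.006 + 12.07 = 13.08 d
q = ΔH / Σ(L/K) = 0.504 / 13.08 = 0.03853 m/d (same in every zone)
Zone A: v = q/n = 0.03853/0.30 = 0.1284 m/d → t_A = 67.5/0.1284 = 525.5 d
Zone B: v = q/n = 0.03853/0.15 = 0.2569 m/d → t_B = 198/0.2569 = 770.7 d
Total t = 525.5 + 770.7 = 1296 d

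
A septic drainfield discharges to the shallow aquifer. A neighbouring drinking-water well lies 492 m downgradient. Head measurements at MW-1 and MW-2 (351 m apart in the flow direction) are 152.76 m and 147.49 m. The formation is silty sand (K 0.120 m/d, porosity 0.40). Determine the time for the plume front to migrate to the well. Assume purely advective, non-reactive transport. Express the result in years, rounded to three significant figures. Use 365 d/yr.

299 years

Hydraulic gradient i = (152.76 − 147.49) / 351 = 5.27 / 351 = 0.01501
Specific discharge q = 0.120 × 0.01501 = 0.001802 m/d
Average linear velocity = 0.001802 / 0.40 = 0.004504 m/d
t = L / v = 492 / 0.004504 = 109200 d
   = 109200 / 365 = 299 yr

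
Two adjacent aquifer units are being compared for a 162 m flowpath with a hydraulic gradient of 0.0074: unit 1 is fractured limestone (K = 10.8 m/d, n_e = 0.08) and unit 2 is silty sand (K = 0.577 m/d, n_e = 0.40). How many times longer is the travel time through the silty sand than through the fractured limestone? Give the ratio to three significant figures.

Unit 1 (fractured limestone): v = 10.8×0.0074/0.08 = 0.9990 m/d, t = 162/0.9990 = 162.2 d
Unit 2 (silty sand): v = 0.577×0.0074/0.40 = 0.01067 m/d, t = 162/0.01067 = 15180 d
t(silty sand) / t(fractured limestone) = 15180/162.2 = 93.6

93.6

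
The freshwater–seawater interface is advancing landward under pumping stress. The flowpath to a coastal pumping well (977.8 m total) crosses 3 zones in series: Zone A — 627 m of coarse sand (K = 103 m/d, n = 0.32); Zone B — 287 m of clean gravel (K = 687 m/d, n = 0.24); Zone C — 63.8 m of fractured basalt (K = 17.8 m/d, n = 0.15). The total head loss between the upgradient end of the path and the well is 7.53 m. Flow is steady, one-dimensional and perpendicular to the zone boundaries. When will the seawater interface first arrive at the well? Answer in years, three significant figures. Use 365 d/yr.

1.02 years

Continuity: the same q passes through each zone, so ΔH = q·Σ(L_j/K_j) — the zones act as resistances in series.
Σ(L/K) = 627/103 + 287/687 + 63.8/17.8 = 6.087 + 0.4178 + 3.584 = 10.09 d
q = ΔH / Σ(L/K) = 7.53 / 10.09 = 0.7463 m/d (same in every zone)
Zone A: v = q/n = 0.7463/0.32 = 2.332 m/d → t_A = 627/2.332 = 268.8 d
Zone B: v = q/n = 0.7463/0.24 = 3.110 m/d → t_B = 287/3.110 = 92.29 d
Zone C: v = q/n = 0.7463/0.15 = 4.976 m/d → t_C = 63.8/4.976 = 12.82 d
Total t = 268.8 + 92.29 + 12.82 = 374.0 d
   = 374.0 / 365 = 1.02 yr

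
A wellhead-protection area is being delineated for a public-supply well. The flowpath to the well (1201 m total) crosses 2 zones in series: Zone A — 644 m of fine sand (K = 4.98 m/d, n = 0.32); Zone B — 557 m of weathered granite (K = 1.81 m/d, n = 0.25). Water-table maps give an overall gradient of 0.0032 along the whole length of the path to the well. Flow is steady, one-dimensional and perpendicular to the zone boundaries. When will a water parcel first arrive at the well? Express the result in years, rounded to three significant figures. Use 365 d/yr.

108 years

Continuity: the same q passes through each zone, so ΔH = q·Σ(L_j/K_j) — the zones act as resistances in series.
Σ(L/K) = 644/4.98 + 557/1.81 = 129.3 + 307.7 = 437.1 d
K_eq = L_total / Σ(L/K) = 1201 / 437.1 = 2.748 m/d
q = K_eq · i = 2.748 × 0.0032 = 0.008793 m/d (same in every zone)
Zone A: v = q/n = 0.008793/0.32 = 0.02748 m/d → t_A = 644/0.02748 = 23440 d
Zone B: v = q/n = 0.008793/0.25 = 0.03517 m/d → t_B = 557/0.03517 = 15840 d
Total t = 23440 + 15840 = 39270 d
   = 39270 / 365 = 108 yr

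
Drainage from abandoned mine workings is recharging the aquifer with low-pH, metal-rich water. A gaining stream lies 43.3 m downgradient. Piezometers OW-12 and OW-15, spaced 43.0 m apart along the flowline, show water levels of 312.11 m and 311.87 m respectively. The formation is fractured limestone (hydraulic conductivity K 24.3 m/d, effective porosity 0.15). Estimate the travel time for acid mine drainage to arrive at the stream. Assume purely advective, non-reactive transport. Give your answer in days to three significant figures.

47.9 days

Hydraulic gradient i = (312.11 − 311.87) / 43.0 = 0.24 / 43.0 = 0.005581
Specific discharge q = 24.3 × 0.005581 = 0.1356 m/d
Average linear velocity = 0.1356 / 0.15 = 0.9042 m/d
t = L / v = 43.3 / 0.9042 = 47.89 d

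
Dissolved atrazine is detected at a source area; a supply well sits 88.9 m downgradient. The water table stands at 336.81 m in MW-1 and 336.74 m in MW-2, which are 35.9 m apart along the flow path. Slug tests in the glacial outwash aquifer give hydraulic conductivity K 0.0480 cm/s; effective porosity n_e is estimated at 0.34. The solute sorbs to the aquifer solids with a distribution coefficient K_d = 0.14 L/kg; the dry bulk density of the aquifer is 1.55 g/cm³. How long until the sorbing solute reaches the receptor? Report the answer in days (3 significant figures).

Hydraulic gradient i = (336.81 − 336.74) / 35.9 = 0.07 / 35.9 = 0.001950
K = 0.0480 cm/s × 864 = 41.47 m/d
Darcy flux q = K·i = 41.47 × 0.001950 = 0.08086 m/d
v_s = q/n_e = 0.08086/0.34 = 0.2378 m/d
Retardation R = 1 + ρ_b·K_d/n = 1 + 1.55×0.14/0.34 = 1.638
Contaminant velocity v_c = v/R = 0.2378/1.638 = 0.1452 m/d
t = L/v_c = 88.9/0.1452 = 612.3 d

612 days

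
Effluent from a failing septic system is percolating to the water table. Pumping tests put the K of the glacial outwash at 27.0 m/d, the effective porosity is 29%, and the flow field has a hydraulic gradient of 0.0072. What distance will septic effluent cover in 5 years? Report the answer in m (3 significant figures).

1220 m

q = Ki = 27.0 × 0.0072 = 0.1944 m/d
Average linear velocity = 0.1944 / 0.29 = 0.6703 m/d
T = 5 yr × 365 = 1825 d
L = v × T = 0.6703 × 1825 = 1223 m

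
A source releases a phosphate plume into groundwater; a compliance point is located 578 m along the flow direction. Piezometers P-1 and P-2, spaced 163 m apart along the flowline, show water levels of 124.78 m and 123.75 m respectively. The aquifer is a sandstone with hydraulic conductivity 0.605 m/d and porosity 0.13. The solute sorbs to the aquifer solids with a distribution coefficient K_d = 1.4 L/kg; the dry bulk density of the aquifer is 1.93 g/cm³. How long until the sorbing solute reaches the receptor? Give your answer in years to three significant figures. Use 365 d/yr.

Hydraulic gradient i = (124.78 − 123.75) / 163 = 1.03 / 163 = 0.006319
q = Ki = 0.605 × 0.006319 = 0.003823 m/d
Average linear velocity = 0.003823 / 0.13 = 0.02941 m/d
Retardation R = 1 + ρ_b·K_d/n = 1 + 1.93×1.4/0.13 = 21.78
Contaminant velocity v_c = v/R = 0.02941/21.78 = 0.001350 m/d
t = L/v_c = 578/0.001350 = 428200 d
   = 428200/365 = 1170 yr

1170 years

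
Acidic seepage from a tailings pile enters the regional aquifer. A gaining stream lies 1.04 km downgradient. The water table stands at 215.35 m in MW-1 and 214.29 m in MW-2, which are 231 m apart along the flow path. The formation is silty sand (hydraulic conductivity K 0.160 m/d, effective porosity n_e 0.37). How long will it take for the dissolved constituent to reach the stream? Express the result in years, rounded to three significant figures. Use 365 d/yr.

Hydraulic gradient i = (215.35 − 214.29) / 231 = 1.06 / 231 = 0.004589
Specific discharge q = 0.160 × 0.004589 = 7.342e-4 m/d
v = Ki/n = 0.160·0.004589/0.37 = 0.001984 m/d
L = 1.04 km = 1040 m
t = L / v = 1040 / 0.001984 = 524100 d
   = 524100 / 365 = 1440 yr

1440 years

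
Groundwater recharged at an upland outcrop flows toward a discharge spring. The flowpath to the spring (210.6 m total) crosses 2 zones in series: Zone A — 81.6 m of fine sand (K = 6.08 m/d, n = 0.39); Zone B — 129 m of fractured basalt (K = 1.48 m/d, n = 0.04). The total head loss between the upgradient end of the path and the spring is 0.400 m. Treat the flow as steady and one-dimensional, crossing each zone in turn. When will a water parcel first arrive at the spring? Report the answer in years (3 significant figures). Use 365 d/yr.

25.5 years

Continuity: the same q passes through each zone, so ΔH = q·Σ(L_j/K_j) — the zones act as resistances in series.
Σ(L/K) = 81.6/6.08 + 129/1.48 = 13.42 + 87.16 = 100.6 d
q = ΔH / Σ(L/K) = 0.400 / 100.6 = 0.003977 m/d (same in every zone)
Zone A: v = q/n = 0.003977/0.39 = 0.01020 m/d → t_A = 81.6/0.01020 = 8002 d
Zone B: v = q/n = 0.003977/0.04 = 0.09942 m/d → t_B = 129/0.09942 = 1298 d
Total t = 8002 + 1298 = 9300 d
   = 9300 / 365 = 25.5 yr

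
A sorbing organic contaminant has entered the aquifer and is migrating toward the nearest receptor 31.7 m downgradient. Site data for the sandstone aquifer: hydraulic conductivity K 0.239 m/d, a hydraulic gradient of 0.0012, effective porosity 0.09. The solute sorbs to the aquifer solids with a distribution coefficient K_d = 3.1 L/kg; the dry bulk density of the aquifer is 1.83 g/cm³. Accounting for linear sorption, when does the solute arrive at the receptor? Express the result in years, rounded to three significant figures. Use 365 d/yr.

q = Ki = 0.239 × 0.0012 = 2.868e-4 m/d
v = Ki/n = 0.239·0.0012/0.09 = 0.003187 m/d
Retardation R = 1 + ρ_b·K_d/n = 1 + 1.83×3.1/0.09 = 64.03
Contaminant velocity v_c = v/R = 0.003187/64.03 = 4.977e-5 m/d
t = L/v_c = 31.7/4.977e-5 = 637000 d
   = 637000/365 = 1750 yr

1750 years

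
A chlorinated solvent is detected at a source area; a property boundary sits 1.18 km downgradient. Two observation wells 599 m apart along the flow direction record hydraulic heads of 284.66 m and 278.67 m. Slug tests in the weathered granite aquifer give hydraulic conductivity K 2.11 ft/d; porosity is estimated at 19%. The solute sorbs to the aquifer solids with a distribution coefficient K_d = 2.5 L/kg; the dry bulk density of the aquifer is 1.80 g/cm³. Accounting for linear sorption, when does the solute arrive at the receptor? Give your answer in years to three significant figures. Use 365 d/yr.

Hydraulic gradient i = (284.66 − 278.67) / 599 = 5.99 / 599 = 0.01000
K = 2.11 ft/d × 0.3048 = 0.6431 m/d
q = Ki = 0.6431 × 0.01000 = 0.006431 m/d
Average linear velocity = 0.006431 / 0.19 = 0.03385 m/d
Retardation R = 1 + ρ_b·K_d/n = 1 + 1.80×2.5/0.19 = 24.68
Contaminant velocity v_c = v/R = 0.03385/24.68 = 0.001371 m/d
L = 1.18 km = 1180 m
t = L/v_c = 1180/0.001371 = 860500 d
   = 860500/365 = 2360 yr

2360 years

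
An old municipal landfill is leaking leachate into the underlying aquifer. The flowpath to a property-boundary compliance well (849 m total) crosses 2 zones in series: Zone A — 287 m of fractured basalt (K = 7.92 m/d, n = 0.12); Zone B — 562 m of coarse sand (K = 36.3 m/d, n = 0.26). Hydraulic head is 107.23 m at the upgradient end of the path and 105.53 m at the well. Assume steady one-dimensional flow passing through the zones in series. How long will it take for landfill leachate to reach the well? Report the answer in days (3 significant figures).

5490 days

Total head drop ΔH = 107.23 − 105.53 = 1.70 m
Steady 1-D flow in series ⇒ the Darcy flux q is identical in every zone and the zone head losses add (resistances L/K in series).
Σ(L/K) = 287/7.92 + 562/36.3 = 36.24 + 15.48 = 51.72 d
q = ΔH / Σ(L/K) = 1.70 / 51.72 = 0.03287 m/d (same in every zone)
Zone A: v = q/n = 0.03287/0.12 = 0.2739 m/d → t_A = 287/0.2739 = 1048 d
Zone B: v = q/n = 0.03287/0.26 = 0.1264 m/d → t_B = 562/0.1264 = 4445 d
Total t = 1048 + 4445 = 5493 d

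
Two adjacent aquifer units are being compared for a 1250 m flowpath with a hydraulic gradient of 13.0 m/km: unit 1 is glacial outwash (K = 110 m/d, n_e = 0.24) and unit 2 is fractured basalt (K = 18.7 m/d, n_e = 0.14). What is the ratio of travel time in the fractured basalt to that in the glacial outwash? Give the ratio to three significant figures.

Unit 1 (glacial outwash): v = 110×0.013/0.24 = 5.958 m/d, t = 1250/5.958 = 209.8 d
Unit 2 (fractured basalt): v = 18.7×0.013/0.14 = 1.736 m/d, t = 1250/1.736 = 719.9 d
t(fractured basalt) / t(glacial outwash) = 719.9/209.8 = 3.43

3.43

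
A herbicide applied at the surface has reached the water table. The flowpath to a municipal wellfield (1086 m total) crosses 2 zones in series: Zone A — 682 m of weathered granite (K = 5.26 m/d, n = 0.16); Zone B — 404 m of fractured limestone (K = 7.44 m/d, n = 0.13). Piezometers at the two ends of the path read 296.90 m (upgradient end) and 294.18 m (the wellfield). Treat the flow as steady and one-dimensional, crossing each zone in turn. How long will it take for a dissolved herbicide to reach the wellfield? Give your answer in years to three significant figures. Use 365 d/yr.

30.0 years

Total head drop ΔH = 296.90 − 294.18 = 2.72 m
Steady 1-D flow in series ⇒ the Darcy flux q is identical in every zone and the zone head losses add (resistances L/K in series).
Σ(L/K) = 682/5.26 + 404/7.44 = 129.7 + 54.30 = 184.0 d
q = ΔH / Σ(L/K) = 2.72 / 184.0 = 0.01479 m/d (same in every zone)
Zone A: v = q/n = 0.01479/0.16 = 0.09241 m/d → t_A = 682/0.09241 = 7380 d
Zone B: v = q/n = 0.01479/0.13 = 0.1137 m/d → t_B = 404/0.1137 = 3552 d
Total t = 7380 + 3552 = 10930 d
   = 10930 / 365 = 30.0 yr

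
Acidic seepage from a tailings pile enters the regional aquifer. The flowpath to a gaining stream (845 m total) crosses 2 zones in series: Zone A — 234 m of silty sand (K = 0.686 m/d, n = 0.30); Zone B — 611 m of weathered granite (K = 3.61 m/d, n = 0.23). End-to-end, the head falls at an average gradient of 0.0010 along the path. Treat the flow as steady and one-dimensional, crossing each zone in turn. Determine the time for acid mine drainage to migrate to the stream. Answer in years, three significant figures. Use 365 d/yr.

349 years

Continuity: the same q passes through each zone, so ΔH = q·Σ(L_j/K_j) — the zones act as resistances in series.
Σ(L/K) = 234/0.686 + 611/3.61 = 341.1 + 169.3 = 510.4 d
K_eq = L_total / Σ(L/K) = 845 / 510.4 = 1.656 m/d
q = K_eq · i = 1.656 × 0.0010 = 0.001656 m/d (same in every zone)
Zone A: v = q/n = 0.001656/0.30 = 0.005519 m/d → t_A = 234/0.005519 = 42400 d
Zone B: v = q/n = 0.001656/0.23 = 0.007199 m/d → t_B = 611/0.007199 = 84880 d
Total t = 42400 + 84880 = 127300 d
   = 127300 / 365 = 349 yr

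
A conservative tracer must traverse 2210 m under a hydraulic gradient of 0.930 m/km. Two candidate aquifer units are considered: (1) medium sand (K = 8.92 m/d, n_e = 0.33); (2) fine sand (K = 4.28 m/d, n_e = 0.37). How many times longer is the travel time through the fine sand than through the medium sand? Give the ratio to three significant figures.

Unit 1 (medium sand): v = 8.92×9.3e-4/0.33 = 0.02514 m/d, t = 2210/0.02514 = 87910 d
Unit 2 (fine sand): v = 4.28×9.3e-4/0.37 = 0.01076 m/d, t = 2210/0.01076 = 205400 d
t(fine sand) / t(medium sand) = 205400/87910 = 2.34

2.34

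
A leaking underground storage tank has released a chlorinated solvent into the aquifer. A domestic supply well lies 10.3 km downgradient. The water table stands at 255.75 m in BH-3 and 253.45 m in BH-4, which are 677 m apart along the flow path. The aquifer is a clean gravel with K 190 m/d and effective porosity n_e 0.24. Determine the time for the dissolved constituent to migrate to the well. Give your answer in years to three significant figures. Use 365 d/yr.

10.5 years

Hydraulic gradient i = (255.75 − 253.45) / 677 = 2.30 / 677 = 0.003397
q = Ki = 190 × 0.003397 = 0.6455 m/d
v_s = q/n_e = 0.6455/0.24 = 2.690 m/d
L = 10.3 km = 10300 m
t = L / v = 10300 / 2.690 = 3830 d
   = 3830 / 365 = 10.5 yr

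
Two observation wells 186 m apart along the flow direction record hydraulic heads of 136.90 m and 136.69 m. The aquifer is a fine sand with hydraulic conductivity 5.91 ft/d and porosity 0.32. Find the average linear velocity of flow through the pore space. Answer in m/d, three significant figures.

Hydraulic gradient i = (136.90 − 136.69) / 186 = 0.21 / 186 = 0.001129
K = 5.91 ft/d × 0.3048 = 1.801 m/d
Darcy flux q = K·i = 1.801 × 0.001129 = 0.002034 m/d
v_s = q/n_e = 0.002034/0.32 = 0.006356 m/d

0.00636 m/d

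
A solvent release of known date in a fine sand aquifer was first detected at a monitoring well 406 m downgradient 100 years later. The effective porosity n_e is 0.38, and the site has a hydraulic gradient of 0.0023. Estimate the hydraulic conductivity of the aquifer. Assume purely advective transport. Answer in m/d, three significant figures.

1.84 m/d

t = 100 years = 36500 d
v = L / t = 406 / 36500 = 0.01112 m/d
K = v · n / i = 0.01112 × 0.38 / 0.0023 = 1.84 m/d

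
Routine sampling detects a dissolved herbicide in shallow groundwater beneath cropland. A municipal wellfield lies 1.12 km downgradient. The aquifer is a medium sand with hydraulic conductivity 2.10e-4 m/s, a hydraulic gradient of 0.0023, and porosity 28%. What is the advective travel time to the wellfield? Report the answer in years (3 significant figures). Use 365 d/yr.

20.6 years

K = 2.10e-4 m/s × 86400 s/d = 18.14 m/d
q = Ki = 18.14 × 0.0023 = 0.04173 m/d
Seepage velocity v = q / n = 0.04173 / 0.28 = 0.1490 m/d
L = 1.12 km = 1120 m
t = L / v = 1120 / 0.1490 = 7515 d
   = 7515 / 365 = 20.6 yr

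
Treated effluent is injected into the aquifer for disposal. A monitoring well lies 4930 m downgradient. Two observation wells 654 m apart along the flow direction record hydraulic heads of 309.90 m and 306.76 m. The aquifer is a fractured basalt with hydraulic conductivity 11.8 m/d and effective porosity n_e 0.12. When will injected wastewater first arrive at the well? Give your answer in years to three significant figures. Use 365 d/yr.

28.6 years

Hydraulic gradient i = (309.90 − 306.76) / 654 = 3.14 / 654 = 0.004801
Darcy flux q = K·i = 11.8 × 0.004801 = 0.05665 m/d
Average linear velocity = 0.05665 / 0.12 = 0.4721 m/d
t = L / v = 4930 / 0.4721 = 10440 d
   = 10440 / 365 = 28.6 yr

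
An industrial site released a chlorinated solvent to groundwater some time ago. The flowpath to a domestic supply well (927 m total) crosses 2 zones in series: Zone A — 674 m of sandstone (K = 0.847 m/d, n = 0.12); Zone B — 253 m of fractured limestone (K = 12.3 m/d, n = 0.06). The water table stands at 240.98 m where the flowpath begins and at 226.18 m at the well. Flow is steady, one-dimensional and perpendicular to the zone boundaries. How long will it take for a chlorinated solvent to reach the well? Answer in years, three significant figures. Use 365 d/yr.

14.5 years

Total head drop ΔH = 240.98 − 226.18 = 14.80 m
Continuity: the same q passes through each zone, so ΔH = q·Σ(L_j/K_j) — the zones act as resistances in series.
Σ(L/K) = 674/0.847 + 253/12.3 = 795.7 + 20.57 = 816.3 d
q = ΔH / Σ(L/K) = 14.80 / 816.3 = 0.01813 m/d (same in every zone)
Zone A: v = q/n = 0.01813/0.12 = 0.1511 m/d → t_A = 674/0.1511 = 4461 d
Zone B: v = q/n = 0.01813/0.06 = 0.3022 m/d → t_B = 253/0.3022 = 837.3 d
Total t = 4461 + 837.3 = 5298 d
   = 5298 / 365 = 14.5 yr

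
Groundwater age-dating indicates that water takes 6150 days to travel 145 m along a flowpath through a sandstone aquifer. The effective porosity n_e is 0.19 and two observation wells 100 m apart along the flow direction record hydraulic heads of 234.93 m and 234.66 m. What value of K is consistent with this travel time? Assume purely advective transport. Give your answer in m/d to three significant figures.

Hydraulic gradient i = (234.93 − 234.66) / 100 = 0.27 / 100 = 0.002700
v = L / t = 145 / 6150 = 0.02358 m/d
K = v · n / i = 0.02358 × 0.19 / 0.002700 = 1.66 m/d

1.66 m/d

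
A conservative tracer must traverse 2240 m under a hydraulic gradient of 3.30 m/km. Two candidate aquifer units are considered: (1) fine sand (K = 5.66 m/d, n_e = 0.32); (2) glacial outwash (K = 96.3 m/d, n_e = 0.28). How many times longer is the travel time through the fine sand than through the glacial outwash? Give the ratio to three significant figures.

Unit 1 (fine sand): v = 5.66×0.0033/0.32 = 0.05837 m/d, t = 2240/0.05837 = 38380 d
Unit 2 (glacial outwash): v = 96.3×0.0033/0.28 = 1.135 m/d, t = 2240/1.135 = 1974 d
t(fine sand) / t(glacial outwash) = 38380/1974 = 19.4

19.4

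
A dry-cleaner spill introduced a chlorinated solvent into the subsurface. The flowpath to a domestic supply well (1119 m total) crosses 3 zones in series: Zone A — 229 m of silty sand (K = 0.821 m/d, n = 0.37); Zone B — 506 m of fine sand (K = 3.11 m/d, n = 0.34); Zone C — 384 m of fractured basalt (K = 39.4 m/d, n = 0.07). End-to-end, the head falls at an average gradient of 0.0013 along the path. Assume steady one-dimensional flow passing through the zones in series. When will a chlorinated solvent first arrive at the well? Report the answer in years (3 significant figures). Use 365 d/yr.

241 years

Continuity: the same q passes through each zone, so ΔH = q·Σ(L_j/K_j) — the zones act as resistances in series.
Σ(L/K) = 229/0.821 + 506/3.11 + 384/39.4 = 278.9 + 162.7 + 9.746 = 451.4 d
K_eq = L_total / Σ(L/K) = 1119 / 451.4 = 2.479 m/d
q = K_eq · i = 2.479 × 0.0013 = 0.003223 m/d (same in every zone)
Zone A: v = q/n = 0.003223/0.37 = 0.008710 m/d → t_A = 229/0.008710 = 26290 d
Zone B: v = q/n = 0.003223/0.34 = 0.009479 m/d → t_B = 506/0.009479 = 53380 d
Zone C: v = q/n = 0.003223/0.07 = 0.04604 m/d → t_C = 384/0.04604 = 8341 d
Total t = 26290 + 53380 + 8341 = 88010 d
   = 88010 / 365 = 241 yr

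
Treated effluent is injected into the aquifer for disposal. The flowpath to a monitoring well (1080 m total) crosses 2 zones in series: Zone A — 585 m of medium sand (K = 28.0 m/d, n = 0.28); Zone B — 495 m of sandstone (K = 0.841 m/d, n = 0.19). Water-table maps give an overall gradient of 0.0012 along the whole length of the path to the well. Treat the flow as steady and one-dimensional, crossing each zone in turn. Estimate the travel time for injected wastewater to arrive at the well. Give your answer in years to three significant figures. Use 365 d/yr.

332 years

For zones in series the flux q is common to all zones; the equivalent conductivity is the harmonic (thickness-weighted) mean, K_eq = L_total / Σ(L_j/K_j).
Σ(L/K) = 585/28.0 + 495/0.841 = 20.89 + 588.6 = 609.5 d
K_eq = L_total / Σ(L/K) = 1080 / 609.5 = 1.772 m/d
q = K_eq · i = 1.772 × 0.0012 = 0.002126 m/d (same in every zone)
Zone A: v = q/n = 0.002126/0.28 = 0.007594 m/d → t_A = 585/0.007594 = 77030 d
Zone B: v = q/n = 0.002126/0.19 = 0.01119 m/d → t_B = 495/0.01119 = 44230 d
Total t = 77030 + 44230 = 121300 d
   = 121300 / 365 = 332 yr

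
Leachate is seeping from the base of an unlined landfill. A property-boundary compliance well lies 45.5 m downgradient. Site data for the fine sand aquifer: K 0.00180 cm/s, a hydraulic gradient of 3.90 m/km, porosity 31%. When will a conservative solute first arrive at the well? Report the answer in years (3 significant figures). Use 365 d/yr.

6.37 years

K = 0.00180 cm/s × 864 = 1.555 m/d
q = Ki = 1.555 × 0.0039 = 0.006065 m/d
Average linear velocity = 0.006065 / 0.31 = 0.01957 m/d
t = L / v = 45.5 / 0.01957 = 2326 d
   = 2326 / 365 = 6.37 yr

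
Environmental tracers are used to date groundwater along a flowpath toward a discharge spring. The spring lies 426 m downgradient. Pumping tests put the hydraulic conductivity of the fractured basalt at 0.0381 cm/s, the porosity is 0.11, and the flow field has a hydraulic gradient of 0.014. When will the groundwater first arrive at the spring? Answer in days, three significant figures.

102 days

K = 0.0381 cm/s × 864 = 32.92 m/d
q = Ki = 32.92 × 0.014 = 0.4609 m/d
Seepage velocity v = q / n = 0.4609 / 0.11 = 4.190 m/d
t = L / v = 426 / 4.190 = 101.7 d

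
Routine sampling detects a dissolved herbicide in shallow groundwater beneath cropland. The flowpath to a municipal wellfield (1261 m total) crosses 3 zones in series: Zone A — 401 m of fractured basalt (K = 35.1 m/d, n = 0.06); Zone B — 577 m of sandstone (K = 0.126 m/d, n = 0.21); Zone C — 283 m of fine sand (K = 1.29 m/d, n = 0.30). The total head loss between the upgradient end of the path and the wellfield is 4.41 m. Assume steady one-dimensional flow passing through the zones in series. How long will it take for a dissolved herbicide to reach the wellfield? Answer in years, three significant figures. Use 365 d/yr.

Steady 1-D flow in series ⇒ the Darcy flux q is identical in every zone and the zone head losses add (resistances L/K in series).
Σ(L/K) = 401/35.1 + 577/0.126 + 283/1.29 = 11.42 + 4579 + 219.4 = 4810 d
q = ΔH / Σ(L/K) = 4.41 / 4810 = 9.168e-4 m/d (same in every zone)
Zone A: v = q/n = 9.168e-4/0.06 = 0.01528 m/d → t_A = 401/0.01528 = 26240 d
Zone B: v = q/n = 9.168e-4/0.21 = 0.004366 m/d → t_B = 577/0.004366 = 132200 d
Zone C: v = q/n = 9.168e-4/0.30 = 0.003056 m/d → t_C = 283/0.003056 = 92600 d
Total t = 26240 + 132200 + 92600 = 251000 d
   = 251000 / 365 = 688 yr

688 years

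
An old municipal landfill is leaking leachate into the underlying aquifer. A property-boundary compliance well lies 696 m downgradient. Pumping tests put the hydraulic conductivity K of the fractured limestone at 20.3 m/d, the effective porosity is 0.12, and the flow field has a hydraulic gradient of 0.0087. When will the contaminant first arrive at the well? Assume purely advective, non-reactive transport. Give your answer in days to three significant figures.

473 days

Specific discharge q = 20.3 × 0.0087 = 0.1766 m/d
v = Ki/n = 20.3·0.0087/0.12 = 1.472 m/d
t = L / v = 696 / 1.472 = 472.9 d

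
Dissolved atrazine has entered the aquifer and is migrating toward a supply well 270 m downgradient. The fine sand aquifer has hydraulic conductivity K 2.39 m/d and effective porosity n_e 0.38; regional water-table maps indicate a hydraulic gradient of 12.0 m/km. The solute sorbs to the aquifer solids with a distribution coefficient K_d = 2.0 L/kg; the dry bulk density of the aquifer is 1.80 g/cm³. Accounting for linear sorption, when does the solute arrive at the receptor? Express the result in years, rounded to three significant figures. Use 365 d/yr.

Darcy flux q = K·i = 2.39 × 0.012 = 0.02868 m/d
Seepage velocity v = q / n = 0.02868 / 0.38 = 0.07547 m/d
Retardation R = 1 + ρ_b·K_d/n = 1 + 1.80×2.0/0.38 = 10.47
Contaminant velocity v_c = v/R = 0.07547/10.47 = 0.007206 m/d
t = L/v_c = 270/0.007206 = 37470 d
   = 37470/365 = 103 yr

103 years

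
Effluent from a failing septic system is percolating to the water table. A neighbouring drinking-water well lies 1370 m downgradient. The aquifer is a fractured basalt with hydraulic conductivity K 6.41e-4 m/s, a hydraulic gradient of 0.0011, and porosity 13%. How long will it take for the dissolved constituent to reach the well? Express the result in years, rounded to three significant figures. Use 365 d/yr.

8.01 years

K = 6.41e-4 m/s × 86400 s/d = 55.38 m/d
q = Ki = 55.38 × 0.0011 = 0.06092 m/d
Average linear velocity = 0.06092 / 0.13 = 0.4686 m/d
t = L / v = 1370 / 0.4686 = 2923 d
   = 2923 / 365 = 8.01 yr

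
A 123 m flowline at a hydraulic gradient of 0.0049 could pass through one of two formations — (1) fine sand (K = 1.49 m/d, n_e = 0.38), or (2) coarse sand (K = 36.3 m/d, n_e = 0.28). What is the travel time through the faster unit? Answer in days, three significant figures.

Unit 1 (fine sand): v = 1.49×0.0049/0.38 = 0.01921 m/d, t = 123/0.01921 = 6402 d
Unit 2 (coarse sand): v = 36.3×0.0049/0.28 = 0.6352 m/d, t = 123/0.6352 = 193.6 d
Faster unit: t = 194 d

194 days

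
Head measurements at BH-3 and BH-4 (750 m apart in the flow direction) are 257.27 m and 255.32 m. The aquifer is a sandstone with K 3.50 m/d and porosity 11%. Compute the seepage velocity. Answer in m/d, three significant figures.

Hydraulic gradient i = (257.27 − 255.32) / 750 = 1.95 / 750 = 0.002600
q = Ki = 3.50 × 0.002600 = 0.009100 m/d
v_s = q/n_e = 0.009100/0.11 = 0.08273 m/d

0.0827 m/d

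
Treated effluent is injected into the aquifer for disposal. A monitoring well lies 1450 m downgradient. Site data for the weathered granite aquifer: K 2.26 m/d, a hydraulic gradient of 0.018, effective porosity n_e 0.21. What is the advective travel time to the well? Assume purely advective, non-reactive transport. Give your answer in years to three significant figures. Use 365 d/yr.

Darcy flux q = K·i = 2.26 × 0.018 = 0.04068 m/d
v = Ki/n = 2.26·0.018/0.21 = 0.1937 m/d
t = L / v = 1450 / 0.1937 = 7485 d
   = 7485 / 365 = 20.5 yr

20.5 years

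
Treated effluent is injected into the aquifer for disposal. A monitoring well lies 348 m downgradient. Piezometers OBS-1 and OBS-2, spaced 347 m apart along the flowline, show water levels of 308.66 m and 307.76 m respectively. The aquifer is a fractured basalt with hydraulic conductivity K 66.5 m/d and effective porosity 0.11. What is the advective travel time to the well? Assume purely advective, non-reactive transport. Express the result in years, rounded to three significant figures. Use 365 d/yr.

Hydraulic gradient i = (308.66 − 307.76) / 347 = 0.90 / 347 = 0.002594
q = Ki = 66.5 × 0.002594 = 0.1725 m/d
v_s = q/n_e = 0.1725/0.11 = 1.568 m/d
t = L / v = 348 / 1.568 = 221.9 d
   = 221.9 / 365 = 0.608 yr

0.608 years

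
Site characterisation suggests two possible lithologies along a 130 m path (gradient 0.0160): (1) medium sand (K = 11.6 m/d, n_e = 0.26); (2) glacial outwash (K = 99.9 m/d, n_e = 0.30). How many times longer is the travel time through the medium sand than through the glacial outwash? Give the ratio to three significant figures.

Unit 1 (medium sand): v = 11.6×0.016/0.26 = 0.7138 m/d, t = 130/0.7138 = 182.1 d
Unit 2 (glacial outwash): v = 99.9×0.016/0.30 = 5.328 m/d, t = 130/5.328 = 24.40 d
t(medium sand) / t(glacial outwash) = 182.1/24.40 = 7.46

7.46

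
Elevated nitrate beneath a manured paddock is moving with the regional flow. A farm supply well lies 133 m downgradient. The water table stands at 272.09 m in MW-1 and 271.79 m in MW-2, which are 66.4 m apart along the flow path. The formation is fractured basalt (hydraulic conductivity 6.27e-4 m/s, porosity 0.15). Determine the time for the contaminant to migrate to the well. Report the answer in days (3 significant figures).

81.5 days

Hydraulic gradient i = (272.09 − 271.79) / 66.4 = 0.30 / 66.4 = 0.004518
K = 6.27e-4 m/s × 86400 s/d = 54.17 m/d
Darcy flux q = K·i = 54.17 × 0.004518 = 0.2448 m/d
Average linear velocity = 0.2448 / 0.15 = 1.632 m/d
t = L / v = 133 / 1.632 = 81.51 d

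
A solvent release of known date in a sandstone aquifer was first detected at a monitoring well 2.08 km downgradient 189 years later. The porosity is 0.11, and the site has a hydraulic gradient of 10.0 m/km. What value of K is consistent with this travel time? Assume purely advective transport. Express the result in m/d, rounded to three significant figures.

t = 189 years = 68990 d
L = 2.08 km = 2080 m
v = L / t = 2080 / 68990 = 0.03015 m/d
K = v · n / i = 0.03015 × 0.11 / 0.010 = 0.332 m/d

0.332 m/d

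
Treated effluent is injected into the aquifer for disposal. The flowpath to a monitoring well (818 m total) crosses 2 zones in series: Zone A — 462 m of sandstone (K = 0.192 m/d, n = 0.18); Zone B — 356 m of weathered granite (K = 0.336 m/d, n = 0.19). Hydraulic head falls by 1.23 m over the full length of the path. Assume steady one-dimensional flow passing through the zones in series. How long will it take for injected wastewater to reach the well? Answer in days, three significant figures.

425000 days

Steady 1-D flow in series ⇒ the Darcy flux q is identical in every zone and the zone head losses add (resistances L/K in series).
Σ(L/K) = 462/0.192 + 356/0.336 = 2406 + 1060 = 3466 d
q = ΔH / Σ(L/K) = 1.23 / 3466 = 3.549e-4 m/d (same in every zone)
Zone A: v = q/n = 3.549e-4/0.18 = 0.001972 m/d → t_A = 462/0.001972 = 234300 d
Zone B: v = q/n = 3.549e-4/0.19 = 0.001868 m/d → t_B = 356/0.001868 = 190600 d
Total t = 234300 + 190600 = 424900 d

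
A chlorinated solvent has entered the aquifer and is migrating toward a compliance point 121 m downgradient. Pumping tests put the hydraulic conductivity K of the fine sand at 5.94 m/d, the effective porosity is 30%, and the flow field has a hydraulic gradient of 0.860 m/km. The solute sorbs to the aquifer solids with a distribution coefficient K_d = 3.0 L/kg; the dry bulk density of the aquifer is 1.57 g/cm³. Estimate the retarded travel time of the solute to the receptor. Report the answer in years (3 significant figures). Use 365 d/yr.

Specific discharge q = 5.94 × 8.6e-4 = 0.005108 m/d
Seepage velocity v = q / n = 0.005108 / 0.30 = 0.01703 m/d
Retardation R = 1 + ρ_b·K_d/n = 1 + 1.57×3.0/0.30 = 16.70
Contaminant velocity v_c = v/R = 0.01703/16.70 = 0.001020 m/d
t = L/v_c = 121/0.001020 = 118700 d
   = 118700/365 = 325 yr

325 years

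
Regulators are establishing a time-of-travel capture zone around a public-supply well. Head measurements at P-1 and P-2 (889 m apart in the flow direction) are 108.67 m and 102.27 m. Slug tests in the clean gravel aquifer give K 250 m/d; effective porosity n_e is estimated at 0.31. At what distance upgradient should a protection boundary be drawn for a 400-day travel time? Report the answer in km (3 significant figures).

Hydraulic gradient i = (108.67 − 102.27) / 889 = 6.40 / 889 = 0.007199
q = Ki = 250 × 0.007199 = 1.800 m/d
v = Ki/n = 250·0.007199/0.31 = 5.806 m/d
L = v × T = 5.806 × 400 = 2322 m
   = 2.32 km

2.32 km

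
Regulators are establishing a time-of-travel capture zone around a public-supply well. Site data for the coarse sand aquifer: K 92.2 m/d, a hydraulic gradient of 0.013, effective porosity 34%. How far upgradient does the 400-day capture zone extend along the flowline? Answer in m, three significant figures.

Darcy flux q = K·i = 92.2 × 0.013 = 1.199 m/d
Average linear velocity = 1.199 / 0.34 = 3.525 m/d
L = v × T = 3.525 × 400 = 1410 m

1410 m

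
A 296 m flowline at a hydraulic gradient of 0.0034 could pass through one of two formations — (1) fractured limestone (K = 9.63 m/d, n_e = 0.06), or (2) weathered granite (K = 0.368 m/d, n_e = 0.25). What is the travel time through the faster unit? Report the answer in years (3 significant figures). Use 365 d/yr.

1.49 years

Unit 1 (fractured limestone): v = 9.63×0.0034/0.06 = 0.5457 m/d, t = 296/0.5457 = 542.4 d
Unit 2 (weathered granite): v = 0.368×0.0034/0.25 = 0.005005 m/d, t = 296/0.005005 = 59140 d
Faster: 542.4 d / 365 = 1.49 yr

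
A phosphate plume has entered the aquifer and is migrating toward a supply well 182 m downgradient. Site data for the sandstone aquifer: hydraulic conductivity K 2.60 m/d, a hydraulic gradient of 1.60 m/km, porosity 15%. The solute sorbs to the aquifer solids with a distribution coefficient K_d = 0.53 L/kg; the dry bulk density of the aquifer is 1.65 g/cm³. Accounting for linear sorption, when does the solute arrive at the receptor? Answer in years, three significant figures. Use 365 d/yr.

123 years

Darcy flux q = K·i = 2.60 × 0.0016 = 0.004160 m/d
v = Ki/n = 2.60·0.0016/0.15 = 0.02773 m/d
Retardation R = 1 + ρ_b·K_d/n = 1 + 1.65×0.53/0.15 = 6.830
Contaminant velocity v_c = v/R = 0.02773/6.830 = 0.004061 m/d
t = L/v_c = 182/0.004061 = 44820 d
   = 44820/365 = 123 yr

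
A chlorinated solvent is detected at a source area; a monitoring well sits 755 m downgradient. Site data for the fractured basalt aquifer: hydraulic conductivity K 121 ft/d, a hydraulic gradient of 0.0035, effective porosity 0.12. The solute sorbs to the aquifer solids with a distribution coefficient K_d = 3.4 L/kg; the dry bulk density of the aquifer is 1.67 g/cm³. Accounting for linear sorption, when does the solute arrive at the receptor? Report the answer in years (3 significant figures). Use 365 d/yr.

K = 121 ft/d × 0.3048 = 36.88 m/d
q = Ki = 36.88 × 0.0035 = 0.1291 m/d
v_s = q/n_e = 0.1291/0.12 = 1.076 m/d
Retardation R = 1 + ρ_b·K_d/n = 1 + 1.67×3.4/0.12 = 48.32
Contaminant velocity v_c = v/R = 1.076/48.32 = 0.02226 m/d
t = L/v_c = 755/0.02226 = 33910 d
   = 33910/365 = 92.9 yr

92.9 years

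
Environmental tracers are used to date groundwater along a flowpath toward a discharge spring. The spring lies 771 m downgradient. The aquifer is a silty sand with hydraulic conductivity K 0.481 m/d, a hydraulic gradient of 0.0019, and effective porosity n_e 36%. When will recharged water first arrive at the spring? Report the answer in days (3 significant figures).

q = Ki = 0.481 × 0.0019 = 9.139e-4 m/d
Seepage velocity v = q / n = 9.139e-4 / 0.36 = 0.002539 m/d
t = L / v = 771 / 0.002539 = 303700 d

304000 days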